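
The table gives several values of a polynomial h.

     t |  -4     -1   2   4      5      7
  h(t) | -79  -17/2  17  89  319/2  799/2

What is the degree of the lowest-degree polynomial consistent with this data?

3

Divided differences on the nodes -4, -1, 2, 4, 5, 7:
  order 0: -79  -17/2  17  89  319/2  799/2
  order 1: 47/2  17/2  36  141/2  120
  order 2: -5/2  11/2  23/2  33/2
  order 3: 1  1  1
  order 4: 0  0
  order 5: 0
The order-3 divided differences are all 1 (nonzero) and every higher order vanishes, so the data lies on a polynomial of degree exactly 3.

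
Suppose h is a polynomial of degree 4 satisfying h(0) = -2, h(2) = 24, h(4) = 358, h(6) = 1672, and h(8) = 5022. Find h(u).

Write h(u) = au^4 + bu^3 + cu^2 + du + e. Substituting each data point gives a linear system:
  e = -2
  16a + 8b + 4c + 2d + e = 24
  256a + 64b + 16c + 4d + e = 358
  1296a + 216b + 36c + 6d + e = 1672
  4096a + 512b + 64c + 8d + e = 5022
Solving the system yields a = 1, b = 2, c = -3/2, d = 0, e = -2.
So h(u) = u^4 + 2u^3 - (3/2)u^2 - 2.
Check: h(8) = 5022. ✓

h(u) = u^4 + 2u^3 - (3/2)u^2 - 2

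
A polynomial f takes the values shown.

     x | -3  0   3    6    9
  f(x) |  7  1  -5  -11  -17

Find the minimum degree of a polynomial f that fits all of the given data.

1

Forward differences of the values at x = -3, 0, 3, 6, 9:
  f  : 7  1  -5  -11  -17
  Δ  : -6  -6  -6  -6
  Δ^2: 0  0  0
  Δ^3: 0  0
  Δ^4: 0
The first differences are constant (-6) and nonzero, while all higher differences vanish, so the minimal degree is 1.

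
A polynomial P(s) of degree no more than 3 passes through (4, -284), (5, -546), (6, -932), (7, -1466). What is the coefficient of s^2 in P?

-2

Write P(s) = as^3 + bs^2 + cs + d. Substituting each data point gives a linear system:
  64a + 16b + 4c + d = -284
  125a + 25b + 5c + d = -546
  216a + 36b + 6c + d = -932
  343a + 49b + 7c + d = -1466
Solving the system yields a = -4, b = -2, c = 0, d = 4.
So P(s) = -4s^3 - 2s^2 + 4.
The coefficient of s^2 is -2.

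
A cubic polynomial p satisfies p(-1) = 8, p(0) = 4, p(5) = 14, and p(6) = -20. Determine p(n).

p(n) = -n^3 + 5n^2 + 2n + 4

Write p(n) = an^3 + bn^2 + cn + d. Substituting each data point gives a linear system:
  -a + b - c + d = 8
  d = 4
  125a + 25b + 5c + d = 14
  216a + 36b + 6c + d = -20
Solving the system yields a = -1, b = 5, c = 2, d = 4.
So p(n) = -n³ + 5n² + 2n + 4.
Check: p(5) = 14. ✓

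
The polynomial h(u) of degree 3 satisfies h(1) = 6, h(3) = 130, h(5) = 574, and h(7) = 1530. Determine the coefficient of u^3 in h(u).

Write h(u) = au^3 + bu^2 + cu + d. Substituting each data point gives a linear system:
  a + b + c + d = 6
  27a + 9b + 3c + d = 130
  125a + 25b + 5c + d = 574
  343a + 49b + 7c + d = 1530
Solving the system yields a = 4, b = 4, c = -6, d = 4.
So h(u) = 4u³ + 4u² - 6u + 4.
The leading coefficient is 4.

4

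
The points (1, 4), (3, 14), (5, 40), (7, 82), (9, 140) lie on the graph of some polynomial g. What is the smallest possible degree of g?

Forward differences of the values at n = 1, 3, 5, 7, 9:
  g  : 4  14  40  82  140
  Δ  : 10  26  42  58
  Δ^2: 16  16  16
  Δ^3: 0  0
  Δ^4: 0
The second differences are constant (16) and nonzero, while all higher differences vanish, so the minimal degree is 2.

2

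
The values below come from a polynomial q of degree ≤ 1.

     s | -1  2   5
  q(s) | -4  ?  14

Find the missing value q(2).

5

On equispaced nodes a degree-1 polynomial has vanishing second forward difference, so
  q(-1) - 2·q(2) + q(5) = 0.
Substituting the known values and solving for q(2):
  -2·q(2) = -10
  q(2) = 5.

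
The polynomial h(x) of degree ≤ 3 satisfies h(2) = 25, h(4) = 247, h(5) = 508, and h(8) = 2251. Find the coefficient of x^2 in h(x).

-5

Write h(x) = ax^3 + bx^2 + cx + d. Substituting each data point gives a linear system:
  8a + 4b + 2c + d = 25
  64a + 16b + 4c + d = 247
  125a + 25b + 5c + d = 508
  512a + 64b + 8c + d = 2251
Solving the system yields a = 5, b = -5, c = 1, d = 3.
So h(x) = 5x³ - 5x² + x + 3.
The coefficient of x^2 is -5.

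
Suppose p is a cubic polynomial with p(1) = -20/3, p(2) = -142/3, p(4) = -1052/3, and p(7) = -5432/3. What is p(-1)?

8/3

Using the Lagrange interpolation formula with nodes 1, 2, 4, 7:
  L_0(t) = (t - 2)(t - 4)(t - 7) / -18
  L_1(t) = (t - 1)(t - 4)(t - 7) / 10
  L_2(t) = (t - 1)(t - 2)(t - 7) / -18
  L_3(t) = (t - 1)(t - 2)(t - 4) / 90
Then p(t) = -20/3·L_0(t) - 142/3·L_1(t) - 1052/3·L_2(t) - 5432/3·L_3(t).
Expanding and collecting terms gives p(t) = -5t³ - 2t² + (1/3)t.
Evaluating at t = -1: p(-1) = 8/3.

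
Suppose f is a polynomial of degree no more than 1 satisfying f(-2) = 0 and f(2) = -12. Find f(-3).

3

Using the Lagrange interpolation formula with nodes -2, 2:
  L_0(n) = (n - 2) / -4
  L_1(n) = (n + 2) / 4
Then f(n) = 0·L_0(n) - 12·L_1(n).
Expanding and collecting terms gives f(n) = -3n - 6.
Evaluating at n = -3: f(-3) = 3.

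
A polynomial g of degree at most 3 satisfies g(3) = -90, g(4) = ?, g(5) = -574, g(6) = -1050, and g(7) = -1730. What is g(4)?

-266

The 4 known points determine the degree-3 polynomial uniquely.
Write g(u) = au^3 + bu^2 + cu + d. Substituting each data point gives a linear system:
  27a + 9b + 3c + d = -90
  125a + 25b + 5c + d = -574
  216a + 36b + 6c + d = -1050
  343a + 49b + 7c + d = -1730
Solving the system yields a = -6, b = 6, c = 4, d = 6.
So g(u) = -6u^3 + 6u^2 + 4u + 6.
Then g(4) = -266.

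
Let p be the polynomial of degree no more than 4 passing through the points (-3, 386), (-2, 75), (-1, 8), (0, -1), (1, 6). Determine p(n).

p(n) = 6n^4 + 5n^3 + 2n^2 - 6n - 1

Write p(n) = an^4 + bn^3 + cn^2 + dn + e. Substituting each data point gives a linear system:
  81a - 27b + 9c - 3d + e = 386
  16a - 8b + 4c - 2d + e = 75
  a - b + c - d + e = 8
  e = -1
  a + b + c + d + e = 6
Solving the system yields a = 6, b = 5, c = 2, d = -6, e = -1.
So p(n) = 6n^4 + 5n^3 + 2n^2 - 6n - 1.
Check: p(-1) = 8. ✓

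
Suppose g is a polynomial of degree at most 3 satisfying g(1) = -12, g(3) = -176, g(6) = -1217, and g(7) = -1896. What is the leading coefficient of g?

Write g(n) = an^3 + bn^2 + cn + d. Substituting each data point gives a linear system:
  a + b + c + d = -12
  27a + 9b + 3c + d = -176
  216a + 36b + 6c + d = -1217
  343a + 49b + 7c + d = -1896
Solving the system yields a = -5, b = -3, c = -5, d = 1.
So g(n) = -5n^3 - 3n^2 - 5n + 1.
The leading coefficient is -5.

-5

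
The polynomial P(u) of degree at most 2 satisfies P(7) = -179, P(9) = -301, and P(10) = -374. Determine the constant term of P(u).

Write P(u) = au^2 + bu + c. Substituting each data point gives a linear system:
  49a + 7b + c = -179
  81a + 9b + c = -301
  100a + 10b + c = -374
Solving the system yields a = -4, b = 3, c = -4.
So P(u) = -4u² + 3u - 4.
The constant term is -4.

-4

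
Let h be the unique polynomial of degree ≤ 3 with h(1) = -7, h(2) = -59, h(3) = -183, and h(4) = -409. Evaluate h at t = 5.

-767

Forward differences of the values at t = 1, 2, 3, 4:
  h  : -7  -59  -183  -409
  Δ  : -52  -124  -226
  Δ^2: -72  -102
  Δ^3: -30
The third differences are constant, confirming degree 3.
Interpolating (Newton forward form) and evaluating at t = 5 gives h(5) = -767.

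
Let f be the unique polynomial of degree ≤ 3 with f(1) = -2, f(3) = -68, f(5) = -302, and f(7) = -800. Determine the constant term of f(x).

Write f(x) = ax^3 + bx^2 + cx + d. Substituting each data point gives a linear system:
  a + b + c + d = -2
  27a + 9b + 3c + d = -68
  125a + 25b + 5c + d = -302
  343a + 49b + 7c + d = -800
Solving the system yields a = -2, b = -3, c = 5, d = -2.
So f(x) = -2x^3 - 3x^2 + 5x - 2.
The constant term is -2.

-2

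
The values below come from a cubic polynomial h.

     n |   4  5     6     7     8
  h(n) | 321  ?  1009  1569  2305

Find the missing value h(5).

601

The 4 known points determine the degree-3 polynomial uniquely.
Write h(n) = an^3 + bn^2 + cn + d. Substituting each data point gives a linear system:
  64a + 16b + 4c + d = 321
  216a + 36b + 6c + d = 1009
  343a + 49b + 7c + d = 1569
  512a + 64b + 8c + d = 2305
Solving the system yields a = 4, b = 4, c = 0, d = 1.
So h(n) = 4n³ + 4n² + 1.
Then h(5) = 601.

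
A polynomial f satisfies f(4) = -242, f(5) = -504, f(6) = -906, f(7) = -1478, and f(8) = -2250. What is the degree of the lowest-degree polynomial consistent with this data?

Forward differences of the values at n = 4, 5, 6, 7, 8:
  f  : -242  -504  -906  -1478  -2250
  Δ  : -262  -402  -572  -772
  Δ^2: -140  -170  -200
  Δ^3: -30  -30
  Δ^4: 0
The third differences are constant (-30) and nonzero, while all higher differences vanish, so the minimal degree is 3.

3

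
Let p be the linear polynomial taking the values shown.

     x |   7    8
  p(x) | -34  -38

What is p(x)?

Using the Lagrange interpolation formula with nodes 7, 8:
  L_0(x) = (x - 8) / -1
  L_1(x) = (x - 7) / 1
Then p(x) = -34·L_0(x) - 38·L_1(x).
Expanding and collecting terms gives p(x) = -4x - 6.
Check: p(7) = -34. ✓

p(x) = -4x - 6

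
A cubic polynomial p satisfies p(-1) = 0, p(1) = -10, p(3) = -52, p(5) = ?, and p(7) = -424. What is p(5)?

On equispaced nodes a degree-3 polynomial has vanishing fourth forward difference, so
  p(-1) - 4·p(1) + 6·p(3) - 4·p(5) + p(7) = 0.
Substituting the known values and solving for p(5):
  -4·p(5) = 696
  p(5) = -174.

-174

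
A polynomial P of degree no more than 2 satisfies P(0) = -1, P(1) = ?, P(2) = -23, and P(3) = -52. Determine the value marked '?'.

On equispaced nodes a degree-2 polynomial has vanishing third forward difference, so
  - P(0) + 3·P(1) - 3·P(2) + P(3) = 0.
Substituting the known values and solving for P(1):
  3·P(1) = -18
  P(1) = -6.

-6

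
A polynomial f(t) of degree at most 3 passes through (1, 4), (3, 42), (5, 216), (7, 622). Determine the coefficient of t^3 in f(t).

2

Write f(t) = at^3 + bt^2 + ct + d. Substituting each data point gives a linear system:
  a + b + c + d = 4
  27a + 9b + 3c + d = 42
  125a + 25b + 5c + d = 216
  343a + 49b + 7c + d = 622
Solving the system yields a = 2, b = -1, c = -3, d = 6.
So f(t) = 2t³ - t² - 3t + 6.
The leading coefficient is 2.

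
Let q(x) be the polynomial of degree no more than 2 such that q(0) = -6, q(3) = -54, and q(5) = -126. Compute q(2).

-30

Using the Lagrange interpolation formula with nodes 0, 3, 5:
  L_0(x) = (x - 3)(x - 5) / 15
  L_1(x) = x(x - 5) / -6
  L_2(x) = x(x - 3) / 10
Then q(x) = -6·L_0(x) - 54·L_1(x) - 126·L_2(x).
Expanding and collecting terms gives q(x) = -4x² - 4x - 6.
Evaluating at x = 2: q(2) = -30.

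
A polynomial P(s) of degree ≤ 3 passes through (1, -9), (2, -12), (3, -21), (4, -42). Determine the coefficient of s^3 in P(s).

Write P(s) = as^3 + bs^2 + cs + d. Substituting each data point gives a linear system:
  a + b + c + d = -9
  8a + 4b + 2c + d = -12
  27a + 9b + 3c + d = -21
  64a + 16b + 4c + d = -42
Solving the system yields a = -1, b = 3, c = -5, d = -6.
So P(s) = -s^3 + 3s^2 - 5s - 6.
The leading coefficient is -1.

-1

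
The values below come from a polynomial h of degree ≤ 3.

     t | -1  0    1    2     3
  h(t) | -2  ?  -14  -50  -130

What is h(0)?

-4

The 4 known points determine the degree-3 polynomial uniquely.
Write h(t) = at^3 + bt^2 + ct + d. Substituting each data point gives a linear system:
  -a + b - c + d = -2
  a + b + c + d = -14
  8a + 4b + 2c + d = -50
  27a + 9b + 3c + d = -130
Solving the system yields a = -3, b = -4, c = -3, d = -4.
So h(t) = -3t³ - 4t² - 3t - 4.
Then h(0) = -4.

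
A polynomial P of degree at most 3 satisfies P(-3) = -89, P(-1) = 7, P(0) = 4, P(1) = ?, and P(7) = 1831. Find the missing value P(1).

The 4 known points determine the degree-3 polynomial uniquely.
Write P(n) = an^3 + bn^2 + cn + d. Substituting each data point gives a linear system:
  -27a + 9b - 3c + d = -89
  -a + b - c + d = 7
  d = 4
  343a + 49b + 7c + d = 1831
Solving the system yields a = 5, b = 3, c = -5, d = 4.
So P(n) = 5n^3 + 3n^2 - 5n + 4.
Then P(1) = 7.

7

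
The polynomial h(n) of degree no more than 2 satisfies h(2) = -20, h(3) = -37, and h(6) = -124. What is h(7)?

Using the Lagrange interpolation formula with nodes 2, 3, 6:
  L_0(n) = (n - 3)(n - 6) / 4
  L_1(n) = (n - 2)(n - 6) / -3
  L_2(n) = (n - 2)(n - 3) / 12
Then h(n) = -20·L_0(n) - 37·L_1(n) - 124·L_2(n).
Expanding and collecting terms gives h(n) = -3n^2 - 2n - 4.
Evaluating at n = 7: h(7) = -165.

-165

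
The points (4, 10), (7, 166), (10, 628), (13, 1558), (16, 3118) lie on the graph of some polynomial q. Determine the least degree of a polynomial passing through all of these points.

3

Forward differences of the values at x = 4, 7, 10, 13, 16:
  q  : 10  166  628  1558  3118
  Δ  : 156  462  930  1560
  Δ^2: 306  468  630
  Δ^3: 162  162
  Δ^4: 0
The third differences are constant (162) and nonzero, while all higher differences vanish, so the minimal degree is 3.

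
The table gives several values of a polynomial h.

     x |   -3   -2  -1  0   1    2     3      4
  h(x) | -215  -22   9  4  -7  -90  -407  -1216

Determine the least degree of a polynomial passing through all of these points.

Forward differences of the values at x = -3, -2, -1, 0, 1, 2, 3, 4:
  h  : -215  -22  9  4  -7  -90  -407  -1216
  Δ  : 193  31  -5  -11  -83  -317  -809
  Δ^2: -162  -36  -6  -72  -234  -492
  Δ^3: 126  30  -66  -162  -258
  Δ^4: -96  -96  -96  -96
  Δ^5: 0  0  0
  Δ^6: 0  0
  Δ^7: 0
The fourth differences are constant (-96) and nonzero, while all higher differences vanish, so the minimal degree is 4.

4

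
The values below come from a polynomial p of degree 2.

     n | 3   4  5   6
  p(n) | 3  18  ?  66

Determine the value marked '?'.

39

On equispaced nodes a degree-2 polynomial has vanishing third forward difference, so
  - p(3) + 3·p(4) - 3·p(5) + p(6) = 0.
Substituting the known values and solving for p(5):
  -3·p(5) = -117
  p(5) = 39.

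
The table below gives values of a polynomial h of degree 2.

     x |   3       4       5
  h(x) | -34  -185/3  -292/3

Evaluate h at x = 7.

Forward differences of the values at x = 3, 4, 5:
  h  : -34  -185/3  -292/3
  Δ  : -83/3  -107/3
  Δ^2: -8
The second differences are constant, confirming degree 2.
Interpolating (Newton forward form) and evaluating at x = 7 gives h(7) = -578/3.

-578/3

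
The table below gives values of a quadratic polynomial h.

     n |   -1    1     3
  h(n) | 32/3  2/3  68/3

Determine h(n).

h(n) = 4n^2 - 5n + 5/3

Write h(n) = an^2 + bn + c. Substituting each data point gives a linear system:
  a - b + c = 32/3
  a + b + c = 2/3
  9a + 3b + c = 68/3
Solving the system yields a = 4, b = -5, c = 5/3.
So h(n) = 4n^2 - 5n + 5/3.
Check: h(-1) = 32/3. ✓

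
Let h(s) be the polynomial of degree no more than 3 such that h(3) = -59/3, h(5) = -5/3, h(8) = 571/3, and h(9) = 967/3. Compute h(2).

-41/3

Using the Lagrange interpolation formula with nodes 3, 5, 8, 9:
  L_0(s) = (s - 5)(s - 8)(s - 9) / -60
  L_1(s) = (s - 3)(s - 8)(s - 9) / 24
  L_2(s) = (s - 3)(s - 5)(s - 9) / -15
  L_3(s) = (s - 3)(s - 5)(s - 8) / 24
Then h(s) = -59/3·L_0(s) - 5/3·L_1(s) + 571/3·L_2(s) + 967/3·L_3(s).
Expanding and collecting terms gives h(s) = s^3 - 5s^2 - 5/3.
Evaluating at s = 2: h(2) = -41/3.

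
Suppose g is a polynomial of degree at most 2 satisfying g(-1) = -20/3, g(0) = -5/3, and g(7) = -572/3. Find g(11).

-1424/3

Write g(n) = an^2 + bn + c. Substituting each data point gives a linear system:
  a - b + c = -20/3
  c = -5/3
  49a + 7b + c = -572/3
Solving the system yields a = -4, b = 1, c = -5/3.
So g(n) = -4n^2 + n - 5/3.
Then g(11) = -1424/3.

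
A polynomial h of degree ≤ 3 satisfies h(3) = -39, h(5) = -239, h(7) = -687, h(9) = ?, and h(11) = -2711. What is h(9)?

On equispaced nodes a degree-3 polynomial has vanishing fourth forward difference, so
  h(3) - 4·h(5) + 6·h(7) - 4·h(9) + h(11) = 0.
Substituting the known values and solving for h(9):
  -4·h(9) = 5916
  h(9) = -1479.

-1479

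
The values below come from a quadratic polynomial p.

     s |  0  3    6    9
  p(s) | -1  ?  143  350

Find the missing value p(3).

The 3 known points determine the degree-2 polynomial uniquely.
Write p(s) = as^2 + bs + c. Substituting each data point gives a linear system:
  c = -1
  36a + 6b + c = 143
  81a + 9b + c = 350
Solving the system yields a = 5, b = -6, c = -1.
So p(s) = 5s^2 - 6s - 1.
Then p(3) = 26.

26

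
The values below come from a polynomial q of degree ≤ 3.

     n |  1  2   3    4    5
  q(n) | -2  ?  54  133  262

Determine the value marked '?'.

On equispaced nodes a degree-3 polynomial has vanishing fourth forward difference, so
  q(1) - 4·q(2) + 6·q(3) - 4·q(4) + q(5) = 0.
Substituting the known values and solving for q(2):
  -4·q(2) = -52
  q(2) = 13.

13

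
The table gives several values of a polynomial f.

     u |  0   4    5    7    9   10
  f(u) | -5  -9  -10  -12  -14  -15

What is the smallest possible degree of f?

Divided differences on the nodes 0, 4, 5, 7, 9, 10:
  order 0: -5  -9  -10  -12  -14  -15
  order 1: -1  -1  -1  -1  -1
  order 2: 0  0  0  0
  order 3: 0  0  0
  order 4: 0  0
  order 5: 0
The order-1 divided differences are all -1 (nonzero) and every higher order vanishes, so the data lies on a polynomial of degree exactly 1.

1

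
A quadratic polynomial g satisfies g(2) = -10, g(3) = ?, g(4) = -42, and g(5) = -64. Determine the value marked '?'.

On equispaced nodes a degree-2 polynomial has vanishing third forward difference, so
  - g(2) + 3·g(3) - 3·g(4) + g(5) = 0.
Substituting the known values and solving for g(3):
  3·g(3) = -72
  g(3) = -24.

-24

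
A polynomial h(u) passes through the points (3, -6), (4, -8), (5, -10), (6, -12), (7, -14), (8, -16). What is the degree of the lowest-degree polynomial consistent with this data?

Forward differences of the values at u = 3, 4, 5, 6, 7, 8:
  h  : -6  -8  -10  -12  -14  -16
  Δ  : -2  -2  -2  -2  -2
  Δ^2: 0  0  0  0
  Δ^3: 0  0  0
  Δ^4: 0  0
  Δ^5: 0
The first differences are constant (-2) and nonzero, while all higher differences vanish, so the minimal degree is 1.

1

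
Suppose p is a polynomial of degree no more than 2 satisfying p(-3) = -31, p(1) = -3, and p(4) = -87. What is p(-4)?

-63

Using the Lagrange interpolation formula with nodes -3, 1, 4:
  L_0(s) = (s - 1)(s - 4) / 28
  L_1(s) = (s + 3)(s - 4) / -12
  L_2(s) = (s + 3)(s - 1) / 21
Then p(s) = -31·L_0(s) - 3·L_1(s) - 87·L_2(s).
Expanding and collecting terms gives p(s) = -5s^2 - 3s + 5.
Evaluating at s = -4: p(-4) = -63.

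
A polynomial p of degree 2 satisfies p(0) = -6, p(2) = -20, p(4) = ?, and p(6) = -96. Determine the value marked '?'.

The 3 known points determine the degree-2 polynomial uniquely.
Write p(n) = an^2 + bn + c. Substituting each data point gives a linear system:
  c = -6
  4a + 2b + c = -20
  36a + 6b + c = -96
Solving the system yields a = -2, b = -3, c = -6.
So p(n) = -2n² - 3n - 6.
Then p(4) = -50.

-50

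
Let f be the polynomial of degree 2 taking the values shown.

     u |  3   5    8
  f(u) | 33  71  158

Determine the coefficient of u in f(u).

3

Write f(u) = au^2 + bu + c. Substituting each data point gives a linear system:
  9a + 3b + c = 33
  25a + 5b + c = 71
  64a + 8b + c = 158
Solving the system yields a = 2, b = 3, c = 6.
So f(u) = 2u² + 3u + 6.
The coefficient of u is 3.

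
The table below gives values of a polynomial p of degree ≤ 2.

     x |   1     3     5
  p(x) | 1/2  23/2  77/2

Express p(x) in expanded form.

Write p(x) = ax^2 + bx + c. Substituting each data point gives a linear system:
  a + b + c = 1/2
  9a + 3b + c = 23/2
  25a + 5b + c = 77/2
Solving the system yields a = 2, b = -5/2, c = 1.
So p(x) = 2x^2 - (5/2)x + 1.
Check: p(5) = 77/2. ✓

p(x) = 2x^2 - (5/2)x + 1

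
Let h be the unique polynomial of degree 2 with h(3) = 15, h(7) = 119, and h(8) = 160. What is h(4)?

32

Using the Lagrange interpolation formula with nodes 3, 7, 8:
  L_0(t) = (t - 7)(t - 8) / 20
  L_1(t) = (t - 3)(t - 8) / -4
  L_2(t) = (t - 3)(t - 7) / 5
Then h(t) = 15·L_0(t) + 119·L_1(t) + 160·L_2(t).
Expanding and collecting terms gives h(t) = 3t² - 4t.
Evaluating at t = 4: h(4) = 32.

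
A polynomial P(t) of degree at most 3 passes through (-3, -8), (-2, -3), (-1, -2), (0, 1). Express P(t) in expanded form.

Using the Lagrange interpolation formula with nodes -3, -2, -1, 0:
  L_0(t) = (t + 2)(t + 1)t / -6
  L_1(t) = (t + 3)(t + 1)t / 2
  L_2(t) = (t + 3)(t + 2)t / -2
  L_3(t) = (t + 3)(t + 2)(t + 1) / 6
Then P(t) = -8·L_0(t) - 3·L_1(t) - 2·L_2(t) + 1·L_3(t).
Expanding and collecting terms gives P(t) = t^3 + 4t^2 + 6t + 1.
Check: P(-3) = -8. ✓

P(t) = t^3 + 4t^2 + 6t + 1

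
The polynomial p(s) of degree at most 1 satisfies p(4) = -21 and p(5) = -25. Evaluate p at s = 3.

-17

Using the Lagrange interpolation formula with nodes 4, 5:
  L_0(s) = (s - 5) / -1
  L_1(s) = (s - 4) / 1
Then p(s) = -21·L_0(s) - 25·L_1(s).
Expanding and collecting terms gives p(s) = -4s - 5.
Evaluating at s = 3: p(3) = -17.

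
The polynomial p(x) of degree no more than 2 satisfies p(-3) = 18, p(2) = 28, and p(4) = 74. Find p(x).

Using the Lagrange interpolation formula with nodes -3, 2, 4:
  L_0(x) = (x - 2)(x - 4) / 35
  L_1(x) = (x + 3)(x - 4) / -10
  L_2(x) = (x + 3)(x - 2) / 14
Then p(x) = 18·L_0(x) + 28·L_1(x) + 74·L_2(x).
Expanding and collecting terms gives p(x) = 3x^2 + 5x + 6.
Check: p(2) = 28. ✓

p(x) = 3x^2 + 5x + 6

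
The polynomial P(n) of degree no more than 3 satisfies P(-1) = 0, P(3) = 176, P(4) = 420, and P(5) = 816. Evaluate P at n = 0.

Write P(n) = an^3 + bn^2 + cn + d. Substituting each data point gives a linear system:
  -a + b - c + d = 0
  27a + 9b + 3c + d = 176
  64a + 16b + 4c + d = 420
  125a + 25b + 5c + d = 816
Solving the system yields a = 6, b = 4, c = -6, d = -4.
So P(n) = 6n³ + 4n² - 6n - 4.
Then P(0) = -4.

-4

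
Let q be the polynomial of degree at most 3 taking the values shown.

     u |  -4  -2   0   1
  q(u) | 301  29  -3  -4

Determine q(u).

q(u) = -5u^3 + 4u - 3

Write q(u) = au^3 + bu^2 + cu + d. Substituting each data point gives a linear system:
  -64a + 16b - 4c + d = 301
  -8a + 4b - 2c + d = 29
  d = -3
  a + b + c + d = -4
Solving the system yields a = -5, b = 0, c = 4, d = -3.
So q(u) = -5u^3 + 4u - 3.
Check: q(0) = -3. ✓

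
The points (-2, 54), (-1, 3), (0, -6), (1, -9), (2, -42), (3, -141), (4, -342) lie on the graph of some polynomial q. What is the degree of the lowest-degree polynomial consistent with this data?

Forward differences of the values at t = -2, -1, 0, 1, 2, 3, 4:
  q  : 54  3  -6  -9  -42  -141  -342
  Δ  : -51  -9  -3  -33  -99  -201
  Δ^2: 42  6  -30  -66  -102
  Δ^3: -36  -36  -36  -36
  Δ^4: 0  0  0
  Δ^5: 0  0
  Δ^6: 0
The third differences are constant (-36) and nonzero, while all higher differences vanish, so the minimal degree is 3.

3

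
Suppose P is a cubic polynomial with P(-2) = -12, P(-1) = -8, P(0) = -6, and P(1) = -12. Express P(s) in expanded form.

P(s) = -s^3 - 4s^2 - s - 6

Using the Lagrange interpolation formula with nodes -2, -1, 0, 1:
  L_0(s) = (s + 1)s(s - 1) / -6
  L_1(s) = (s + 2)s(s - 1) / 2
  L_2(s) = (s + 2)(s + 1)(s - 1) / -2
  L_3(s) = (s + 2)(s + 1)s / 6
Then P(s) = -12·L_0(s) - 8·L_1(s) - 6·L_2(s) - 12·L_3(s).
Expanding and collecting terms gives P(s) = -s^3 - 4s^2 - s - 6.
Check: P(-1) = -8. ✓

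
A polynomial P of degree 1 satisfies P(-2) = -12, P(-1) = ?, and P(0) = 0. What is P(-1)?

On equispaced nodes a degree-1 polynomial has vanishing second forward difference, so
  P(-2) - 2·P(-1) + P(0) = 0.
Substituting the known values and solving for P(-1):
  -2·P(-1) = 12
  P(-1) = -6.

-6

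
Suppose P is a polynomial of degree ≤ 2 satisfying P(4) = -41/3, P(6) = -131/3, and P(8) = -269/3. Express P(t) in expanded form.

P(t) = -2t^2 + 5t - 5/3

Write P(t) = at^2 + bt + c. Substituting each data point gives a linear system:
  16a + 4b + c = -41/3
  36a + 6b + c = -131/3
  64a + 8b + c = -269/3
Solving the system yields a = -2, b = 5, c = -5/3.
So P(t) = -2t² + 5t - 5/3.
Check: P(4) = -41/3. ✓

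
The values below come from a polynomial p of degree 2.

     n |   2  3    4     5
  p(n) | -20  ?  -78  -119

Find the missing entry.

-45

On equispaced nodes a degree-2 polynomial has vanishing third forward difference, so
  - p(2) + 3·p(3) - 3·p(4) + p(5) = 0.
Substituting the known values and solving for p(3):
  3·p(3) = -135
  p(3) = -45.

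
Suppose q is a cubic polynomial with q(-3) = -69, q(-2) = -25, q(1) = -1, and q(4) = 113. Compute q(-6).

-477

Using the Lagrange interpolation formula with nodes -3, -2, 1, 4:
  L_0(t) = (t + 2)(t - 1)(t - 4) / -28
  L_1(t) = (t + 3)(t - 1)(t - 4) / 18
  L_2(t) = (t + 3)(t + 2)(t - 4) / -36
  L_3(t) = (t + 3)(t + 2)(t - 1) / 126
Then q(t) = -69·L_0(t) - 25·L_1(t) - 1·L_2(t) + 113·L_3(t).
Expanding and collecting terms gives q(t) = 2t³ - t² + t - 3.
Evaluating at t = -6: q(-6) = -477.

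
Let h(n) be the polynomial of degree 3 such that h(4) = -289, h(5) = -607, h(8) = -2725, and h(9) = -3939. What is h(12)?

Write h(n) = an^3 + bn^2 + cn + d. Substituting each data point gives a linear system:
  64a + 16b + 4c + d = -289
  125a + 25b + 5c + d = -607
  512a + 64b + 8c + d = -2725
  729a + 81b + 9c + d = -3939
Solving the system yields a = -6, b = 5, c = 3, d = 3.
So h(n) = -6n³ + 5n² + 3n + 3.
Then h(12) = -9609.

-9609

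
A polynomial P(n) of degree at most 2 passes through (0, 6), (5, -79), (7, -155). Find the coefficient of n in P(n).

Write P(n) = an^2 + bn + c. Substituting each data point gives a linear system:
  c = 6
  25a + 5b + c = -79
  49a + 7b + c = -155
Solving the system yields a = -3, b = -2, c = 6.
So P(n) = -3n² - 2n + 6.
The coefficient of n is -2.

-2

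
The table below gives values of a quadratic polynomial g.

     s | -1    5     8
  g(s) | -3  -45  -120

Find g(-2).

-10

Write g(s) = as^2 + bs + c. Substituting each data point gives a linear system:
  a - b + c = -3
  25a + 5b + c = -45
  64a + 8b + c = -120
Solving the system yields a = -2, b = 1, c = 0.
So g(s) = -2s^2 + s.
Then g(-2) = -10.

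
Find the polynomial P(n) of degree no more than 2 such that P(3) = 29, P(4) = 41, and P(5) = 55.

Using the Lagrange interpolation formula with nodes 3, 4, 5:
  L_0(n) = (n - 4)(n - 5) / 2
  L_1(n) = (n - 3)(n - 5) / -1
  L_2(n) = (n - 3)(n - 4) / 2
Then P(n) = 29·L_0(n) + 41·L_1(n) + 55·L_2(n).
Expanding and collecting terms gives P(n) = n^2 + 5n + 5.
Check: P(5) = 55. ✓

P(n) = n^2 + 5n + 5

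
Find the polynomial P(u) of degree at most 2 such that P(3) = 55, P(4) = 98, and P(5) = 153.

Using the Lagrange interpolation formula with nodes 3, 4, 5:
  L_0(u) = (u - 4)(u - 5) / 2
  L_1(u) = (u - 3)(u - 5) / -1
  L_2(u) = (u - 3)(u - 4) / 2
Then P(u) = 55·L_0(u) + 98·L_1(u) + 153·L_2(u).
Expanding and collecting terms gives P(u) = 6u^2 + u - 2.
Check: P(3) = 55. ✓

P(u) = 6u^2 + u - 2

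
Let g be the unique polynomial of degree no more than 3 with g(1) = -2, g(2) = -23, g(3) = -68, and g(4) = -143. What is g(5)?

Write g(x) = ax^3 + bx^2 + cx + d. Substituting each data point gives a linear system:
  a + b + c + d = -2
  8a + 4b + 2c + d = -23
  27a + 9b + 3c + d = -68
  64a + 16b + 4c + d = -143
Solving the system yields a = -1, b = -6, c = 4, d = 1.
So g(x) = -x^3 - 6x^2 + 4x + 1.
Then g(5) = -254.

-254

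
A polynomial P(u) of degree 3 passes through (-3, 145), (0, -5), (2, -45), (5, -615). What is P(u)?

P(u) = -5u^3 + u^2 - 2u - 5

Write P(u) = au^3 + bu^2 + cu + d. Substituting each data point gives a linear system:
  -27a + 9b - 3c + d = 145
  d = -5
  8a + 4b + 2c + d = -45
  125a + 25b + 5c + d = -615
Solving the system yields a = -5, b = 1, c = -2, d = -5.
So P(u) = -5u^3 + u^2 - 2u - 5.
Check: P(0) = -5. ✓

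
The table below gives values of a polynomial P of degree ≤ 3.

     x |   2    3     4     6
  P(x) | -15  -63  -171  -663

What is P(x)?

Write P(x) = ax^3 + bx^2 + cx + d. Substituting each data point gives a linear system:
  8a + 4b + 2c + d = -15
  27a + 9b + 3c + d = -63
  64a + 16b + 4c + d = -171
  216a + 36b + 6c + d = -663
Solving the system yields a = -4, b = 6, c = -2, d = -3.
So P(x) = -4x^3 + 6x^2 - 2x - 3.
Check: P(3) = -63. ✓

P(x) = -4x^3 + 6x^2 - 2x - 3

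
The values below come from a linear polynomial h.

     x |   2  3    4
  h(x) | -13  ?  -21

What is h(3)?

The 2 known points determine the degree-1 polynomial uniquely.
Write h(x) = ax + b. Substituting each data point gives a linear system:
  2a + b = -13
  4a + b = -21
Solving the system yields a = -4, b = -5.
So h(x) = -4x - 5.
Then h(3) = -17.

-17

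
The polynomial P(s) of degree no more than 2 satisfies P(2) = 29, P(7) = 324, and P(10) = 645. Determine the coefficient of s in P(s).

Write P(s) = as^2 + bs + c. Substituting each data point gives a linear system:
  4a + 2b + c = 29
  49a + 7b + c = 324
  100a + 10b + c = 645
Solving the system yields a = 6, b = 5, c = -5.
So P(s) = 6s^2 + 5s - 5.
The coefficient of s is 5.

5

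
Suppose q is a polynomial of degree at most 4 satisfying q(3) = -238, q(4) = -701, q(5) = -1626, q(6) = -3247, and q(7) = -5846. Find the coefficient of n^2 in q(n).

Write q(n) = an^4 + bn^3 + cn^2 + dn + e. Substituting each data point gives a linear system:
  81a + 27b + 9c + 3d + e = -238
  256a + 64b + 16c + 4d + e = -701
  625a + 125b + 25c + 5d + e = -1626
  1296a + 216b + 36c + 6d + e = -3247
  2401a + 343b + 49c + 7d + e = -5846
Solving the system yields a = -2, b = -3, c = -1, d = 5, e = -1.
So q(n) = -2n^4 - 3n^3 - n^2 + 5n - 1.
The coefficient of n^2 is -1.

-1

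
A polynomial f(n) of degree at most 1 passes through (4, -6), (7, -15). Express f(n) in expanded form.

f(n) = -3n + 6

Using the Lagrange interpolation formula with nodes 4, 7:
  L_0(n) = (n - 7) / -3
  L_1(n) = (n - 4) / 3
Then f(n) = -6·L_0(n) - 15·L_1(n).
Expanding and collecting terms gives f(n) = -3n + 6.
Check: f(7) = -15. ✓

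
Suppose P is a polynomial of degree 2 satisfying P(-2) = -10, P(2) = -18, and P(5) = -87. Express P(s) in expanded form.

P(s) = -3s^2 - 2s - 2

Using the Lagrange interpolation formula with nodes -2, 2, 5:
  L_0(s) = (s - 2)(s - 5) / 28
  L_1(s) = (s + 2)(s - 5) / -12
  L_2(s) = (s + 2)(s - 2) / 21
Then P(s) = -10·L_0(s) - 18·L_1(s) - 87·L_2(s).
Expanding and collecting terms gives P(s) = -3s² - 2s - 2.
Check: P(5) = -87. ✓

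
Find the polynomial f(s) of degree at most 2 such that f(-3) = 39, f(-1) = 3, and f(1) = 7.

Write f(s) = as^2 + bs + c. Substituting each data point gives a linear system:
  9a - 3b + c = 39
  a - b + c = 3
  a + b + c = 7
Solving the system yields a = 5, b = 2, c = 0.
So f(s) = 5s² + 2s.
Check: f(-1) = 3. ✓

f(s) = 5s^2 + 2s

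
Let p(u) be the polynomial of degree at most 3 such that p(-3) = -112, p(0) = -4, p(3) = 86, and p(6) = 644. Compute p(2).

28

Using the Lagrange interpolation formula with nodes -3, 0, 3, 6:
  L_0(u) = u(u - 3)(u - 6) / -162
  L_1(u) = (u + 3)(u - 3)(u - 6) / 54
  L_2(u) = (u + 3)u(u - 6) / -54
  L_3(u) = (u + 3)u(u - 3) / 162
Then p(u) = -112·L_0(u) - 4·L_1(u) + 86·L_2(u) + 644·L_3(u).
Expanding and collecting terms gives p(u) = 3u^3 - u^2 + 6u - 4.
Evaluating at u = 2: p(2) = 28.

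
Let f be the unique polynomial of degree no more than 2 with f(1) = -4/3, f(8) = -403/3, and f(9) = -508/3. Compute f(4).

-103/3

Using the Lagrange interpolation formula with nodes 1, 8, 9:
  L_0(n) = (n - 8)(n - 9) / 56
  L_1(n) = (n - 1)(n - 9) / -7
  L_2(n) = (n - 1)(n - 8) / 8
Then f(n) = -4/3·L_0(n) - 403/3·L_1(n) - 508/3·L_2(n).
Expanding and collecting terms gives f(n) = -2n² - n + 5/3.
Evaluating at n = 4: f(4) = -103/3.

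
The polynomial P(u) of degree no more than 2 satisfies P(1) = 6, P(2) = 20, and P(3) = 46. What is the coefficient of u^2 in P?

Write P(u) = au^2 + bu + c. Substituting each data point gives a linear system:
  a + b + c = 6
  4a + 2b + c = 20
  9a + 3b + c = 46
Solving the system yields a = 6, b = -4, c = 4.
So P(u) = 6u^2 - 4u + 4.
The leading coefficient is 6.

6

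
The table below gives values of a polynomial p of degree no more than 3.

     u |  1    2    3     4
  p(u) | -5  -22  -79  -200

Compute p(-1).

Write p(u) = au^3 + bu^2 + cu + d. Substituting each data point gives a linear system:
  a + b + c + d = -5
  8a + 4b + 2c + d = -22
  27a + 9b + 3c + d = -79
  64a + 16b + 4c + d = -200
Solving the system yields a = -4, b = 4, c = -1, d = -4.
So p(u) = -4u^3 + 4u^2 - u - 4.
Then p(-1) = 5.

5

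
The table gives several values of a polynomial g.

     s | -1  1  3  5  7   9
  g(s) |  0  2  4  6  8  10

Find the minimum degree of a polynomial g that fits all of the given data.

Forward differences of the values at s = -1, 1, 3, 5, 7, 9:
  g  : 0  2  4  6  8  10
  Δ  : 2  2  2  2  2
  Δ^2: 0  0  0  0
  Δ^3: 0  0  0
  Δ^4: 0  0
  Δ^5: 0
The first differences are constant (2) and nonzero, while all higher differences vanish, so the minimal degree is 1.

1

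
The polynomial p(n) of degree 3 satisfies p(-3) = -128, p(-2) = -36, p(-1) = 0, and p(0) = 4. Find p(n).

Using the Lagrange interpolation formula with nodes -3, -2, -1, 0:
  L_0(n) = (n + 2)(n + 1)n / -6
  L_1(n) = (n + 3)(n + 1)n / 2
  L_2(n) = (n + 3)(n + 2)n / -2
  L_3(n) = (n + 3)(n + 2)(n + 1) / 6
Then p(n) = -128·L_0(n) - 36·L_1(n) + 0·L_2(n) + 4·L_3(n).
Expanding and collecting terms gives p(n) = 4n^3 - 4n^2 - 4n + 4.
Check: p(0) = 4. ✓

p(n) = 4n^3 - 4n^2 - 4n + 4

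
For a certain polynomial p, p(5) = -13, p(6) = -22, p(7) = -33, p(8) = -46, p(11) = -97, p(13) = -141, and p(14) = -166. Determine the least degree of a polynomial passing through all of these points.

Divided differences on the nodes 5, 6, 7, 8, 11, 13, 14:
  order 0: -13  -22  -33  -46  -97  -141  -166
  order 1: -9  -11  -13  -17  -22  -25
  order 2: -1  -1  -1  -1  -1
  order 3: 0  0  0  0
  order 4: 0  0  0
  order 5: 0  0
  order 6: 0
The order-2 divided differences are all -1 (nonzero) and every higher order vanishes, so the data lies on a polynomial of degree exactly 2.

2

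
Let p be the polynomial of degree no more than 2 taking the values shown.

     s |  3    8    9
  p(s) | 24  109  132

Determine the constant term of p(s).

Write p(s) = as^2 + bs + c. Substituting each data point gives a linear system:
  9a + 3b + c = 24
  64a + 8b + c = 109
  81a + 9b + c = 132
Solving the system yields a = 1, b = 6, c = -3.
So p(s) = s^2 + 6s - 3.
The constant term is -3.

-3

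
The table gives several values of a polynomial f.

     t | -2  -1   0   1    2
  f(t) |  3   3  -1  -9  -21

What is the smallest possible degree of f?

2

Forward differences of the values at t = -2, -1, 0, 1, 2:
  f  : 3  3  -1  -9  -21
  Δ  : 0  -4  -8  -12
  Δ^2: -4  -4  -4
  Δ^3: 0  0
  Δ^4: 0
The second differences are constant (-4) and nonzero, while all higher differences vanish, so the minimal degree is 2.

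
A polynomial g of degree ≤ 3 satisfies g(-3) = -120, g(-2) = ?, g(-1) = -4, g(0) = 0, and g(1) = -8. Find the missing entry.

-38

On equispaced nodes a degree-3 polynomial has vanishing fourth forward difference, so
  g(-3) - 4·g(-2) + 6·g(-1) - 4·g(0) + g(1) = 0.
Substituting the known values and solving for g(-2):
  -4·g(-2) = 152
  g(-2) = -38.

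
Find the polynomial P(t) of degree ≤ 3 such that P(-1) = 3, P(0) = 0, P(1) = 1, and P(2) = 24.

P(t) = 3t^3 + 2t^2 - 4t

Using the Lagrange interpolation formula with nodes -1, 0, 1, 2:
  L_0(t) = t(t - 1)(t - 2) / -6
  L_1(t) = (t + 1)(t - 1)(t - 2) / 2
  L_2(t) = (t + 1)t(t - 2) / -2
  L_3(t) = (t + 1)t(t - 1) / 6
Then P(t) = 3·L_0(t) + 0·L_1(t) + 1·L_2(t) + 24·L_3(t).
Expanding and collecting terms gives P(t) = 3t³ + 2t² - 4t.
Check: P(0) = 0. ✓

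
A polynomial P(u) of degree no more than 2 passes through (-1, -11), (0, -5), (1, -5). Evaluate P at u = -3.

-41

Write P(u) = au^2 + bu + c. Substituting each data point gives a linear system:
  a - b + c = -11
  c = -5
  a + b + c = -5
Solving the system yields a = -3, b = 3, c = -5.
So P(u) = -3u^2 + 3u - 5.
Then P(-3) = -41.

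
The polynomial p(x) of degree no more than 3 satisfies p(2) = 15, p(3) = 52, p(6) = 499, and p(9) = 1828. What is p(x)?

p(x) = 3x^3 - 5x^2 + 5x + 1

Using the Lagrange interpolation formula with nodes 2, 3, 6, 9:
  L_0(x) = (x - 3)(x - 6)(x - 9) / -28
  L_1(x) = (x - 2)(x - 6)(x - 9) / 18
  L_2(x) = (x - 2)(x - 3)(x - 9) / -36
  L_3(x) = (x - 2)(x - 3)(x - 6) / 126
Then p(x) = 15·L_0(x) + 52·L_1(x) + 499·L_2(x) + 1828·L_3(x).
Expanding and collecting terms gives p(x) = 3x³ - 5x² + 5x + 1.
Check: p(6) = 499. ✓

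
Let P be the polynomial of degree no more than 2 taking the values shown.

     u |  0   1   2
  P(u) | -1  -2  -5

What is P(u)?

P(u) = -u^2 - 1

Using the Lagrange interpolation formula with nodes 0, 1, 2:
  L_0(u) = (u - 1)(u - 2) / 2
  L_1(u) = u(u - 2) / -1
  L_2(u) = u(u - 1) / 2
Then P(u) = -1·L_0(u) - 2·L_1(u) - 5·L_2(u).
Expanding and collecting terms gives P(u) = -u² - 1.
Check: P(0) = -1. ✓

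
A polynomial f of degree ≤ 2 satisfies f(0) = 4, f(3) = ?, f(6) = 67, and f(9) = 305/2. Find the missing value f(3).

35/2

The 3 known points determine the degree-2 polynomial uniquely.
Write f(x) = ax^2 + bx + c. Substituting each data point gives a linear system:
  c = 4
  36a + 6b + c = 67
  81a + 9b + c = 305/2
Solving the system yields a = 2, b = -3/2, c = 4.
So f(x) = 2x^2 - (3/2)x + 4.
Then f(3) = 35/2.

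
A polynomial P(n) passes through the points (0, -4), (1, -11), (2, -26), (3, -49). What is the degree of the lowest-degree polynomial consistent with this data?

2

Forward differences of the values at n = 0, 1, 2, 3:
  P  : -4  -11  -26  -49
  Δ  : -7  -15  -23
  Δ^2: -8  -8
  Δ^3: 0
The second differences are constant (-8) and nonzero, while all higher differences vanish, so the minimal degree is 2.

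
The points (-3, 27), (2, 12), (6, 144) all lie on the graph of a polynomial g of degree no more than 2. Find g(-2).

Using the Lagrange interpolation formula with nodes -3, 2, 6:
  L_0(u) = (u - 2)(u - 6) / 45
  L_1(u) = (u + 3)(u - 6) / -20
  L_2(u) = (u + 3)(u - 2) / 36
Then g(u) = 27·L_0(u) + 12·L_1(u) + 144·L_2(u).
Expanding and collecting terms gives g(u) = 4u² + u - 6.
Evaluating at u = -2: g(-2) = 8.

8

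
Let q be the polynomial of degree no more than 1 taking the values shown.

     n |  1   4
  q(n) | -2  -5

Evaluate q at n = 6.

Write q(n) = an + b. Substituting each data point gives a linear system:
  a + b = -2
  4a + b = -5
Solving the system yields a = -1, b = -1.
So q(n) = -n - 1.
Then q(6) = -7.

-7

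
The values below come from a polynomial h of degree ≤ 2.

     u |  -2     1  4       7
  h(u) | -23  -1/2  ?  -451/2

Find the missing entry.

The 3 known points determine the degree-2 polynomial uniquely.
Write h(u) = au^2 + bu + c. Substituting each data point gives a linear system:
  4a - 2b + c = -23
  a + b + c = -1/2
  49a + 7b + c = -451/2
Solving the system yields a = -5, b = 5/2, c = 2.
So h(u) = -5u² + (5/2)u + 2.
Then h(4) = -68.

-68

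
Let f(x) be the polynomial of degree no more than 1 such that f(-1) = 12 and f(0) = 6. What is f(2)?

Write f(x) = ax + b. Substituting each data point gives a linear system:
  -a + b = 12
  b = 6
Solving the system yields a = -6, b = 6.
So f(x) = -6x + 6.
Then f(2) = -6.

-6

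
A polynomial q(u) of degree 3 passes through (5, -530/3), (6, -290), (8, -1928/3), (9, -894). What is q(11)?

-4730/3

Using the Lagrange interpolation formula with nodes 5, 6, 8, 9:
  L_0(u) = (u - 6)(u - 8)(u - 9) / -12
  L_1(u) = (u - 5)(u - 8)(u - 9) / 6
  L_2(u) = (u - 5)(u - 6)(u - 9) / -6
  L_3(u) = (u - 5)(u - 6)(u - 8) / 12
Then q(u) = -530/3·L_0(u) - 290·L_1(u) - 1928/3·L_2(u) - 894·L_3(u).
Expanding and collecting terms gives q(u) = -u^3 - 2u^2 - (1/3)u.
Evaluating at u = 11: q(11) = -4730/3.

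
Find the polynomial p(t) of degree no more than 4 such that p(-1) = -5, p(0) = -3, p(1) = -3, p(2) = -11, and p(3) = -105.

Write p(t) = at^4 + bt^3 + ct^2 + dt + e. Substituting each data point gives a linear system:
  a - b + c - d + e = -5
  e = -3
  a + b + c + d + e = -3
  16a + 8b + 4c + 2d + e = -11
  81a + 27b + 9c + 3d + e = -105
Solving the system yields a = -3, b = 5, c = 2, d = -4, e = -3.
So p(t) = -3t^4 + 5t^3 + 2t^2 - 4t - 3.
Check: p(0) = -3. ✓

p(t) = -3t^4 + 5t^3 + 2t^2 - 4t - 3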